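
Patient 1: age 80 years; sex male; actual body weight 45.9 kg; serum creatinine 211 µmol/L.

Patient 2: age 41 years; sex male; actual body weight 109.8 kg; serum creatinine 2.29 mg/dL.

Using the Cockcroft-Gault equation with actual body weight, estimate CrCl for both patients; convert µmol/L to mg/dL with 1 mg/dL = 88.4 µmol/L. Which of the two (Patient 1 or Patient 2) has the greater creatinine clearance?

Patient 1: SCr = 211 / 88.4 = 2.387 mg/dL
Patient 1: CrCl = (140 − 80) × 45.9 / (72 × 2.387) = 2754.0 / 171.86 ≈ 16.0 mL/min
Patient 2: CrCl = (140 − 41) × 109.8 / (72 × 2.29) = 10870.2 / 164.88 ≈ 65.9 mL/min
16.0 vs 65.9 mL/min → Patient 2 is higher.

Patient 2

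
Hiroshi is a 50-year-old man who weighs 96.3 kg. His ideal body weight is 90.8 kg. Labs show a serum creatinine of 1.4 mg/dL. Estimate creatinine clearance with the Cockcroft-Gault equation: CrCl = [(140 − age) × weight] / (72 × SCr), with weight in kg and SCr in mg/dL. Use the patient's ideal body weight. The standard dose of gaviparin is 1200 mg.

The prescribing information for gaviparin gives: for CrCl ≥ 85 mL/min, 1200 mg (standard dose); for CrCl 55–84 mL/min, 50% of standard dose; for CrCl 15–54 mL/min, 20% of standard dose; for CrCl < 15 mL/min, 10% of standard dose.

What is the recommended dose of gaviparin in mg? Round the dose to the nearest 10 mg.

600 mg

CrCl = (140 − 50) × 90.8 / (72 × 1.4) = 8172.0 / 100.80 ≈ 81.1 mL/min
CrCl ≈ 81 mL/min → bracket 55–84 mL/min.
50% of 1200 mg = 600 mg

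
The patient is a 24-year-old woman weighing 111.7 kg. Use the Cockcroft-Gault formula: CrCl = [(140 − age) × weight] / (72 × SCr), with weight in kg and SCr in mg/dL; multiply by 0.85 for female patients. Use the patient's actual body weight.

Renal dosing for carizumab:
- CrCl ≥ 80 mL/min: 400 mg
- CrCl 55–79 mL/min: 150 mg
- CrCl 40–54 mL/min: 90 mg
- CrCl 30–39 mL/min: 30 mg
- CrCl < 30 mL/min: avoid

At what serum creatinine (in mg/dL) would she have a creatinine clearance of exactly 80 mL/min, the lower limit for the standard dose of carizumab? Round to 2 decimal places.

1.91 mg/dL

Standard dose requires CrCl ≥ 80 mL/min.
Set (140 − 24) × 111.7 × 0.85 / (72 × SCr) = 80
SCr = (140 − 24) × 111.7 × 0.85 / (72 × 80) = 1.912 mg/dL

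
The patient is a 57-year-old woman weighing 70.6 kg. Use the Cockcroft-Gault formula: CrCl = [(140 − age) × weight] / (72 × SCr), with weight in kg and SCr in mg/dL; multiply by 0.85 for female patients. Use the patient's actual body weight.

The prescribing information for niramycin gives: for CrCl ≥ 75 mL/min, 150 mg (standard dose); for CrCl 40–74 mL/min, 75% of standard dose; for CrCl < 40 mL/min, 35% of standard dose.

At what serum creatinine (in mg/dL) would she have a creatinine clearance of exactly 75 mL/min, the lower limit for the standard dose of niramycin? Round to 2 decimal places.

Standard dose requires CrCl ≥ 75 mL/min.
Set (140 − 57) × 70.6 × 0.85 / (72 × SCr) = 75
SCr = (140 − 57) × 70.6 × 0.85 / (72 × 75) = 0.922 mg/dL

0.92 mg/dL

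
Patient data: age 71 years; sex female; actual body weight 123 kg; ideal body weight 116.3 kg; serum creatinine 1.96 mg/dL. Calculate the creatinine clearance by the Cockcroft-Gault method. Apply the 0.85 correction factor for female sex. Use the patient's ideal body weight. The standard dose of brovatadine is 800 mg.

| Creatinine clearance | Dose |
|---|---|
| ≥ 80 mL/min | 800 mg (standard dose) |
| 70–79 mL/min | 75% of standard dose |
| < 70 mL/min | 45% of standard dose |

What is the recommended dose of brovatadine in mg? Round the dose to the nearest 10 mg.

CrCl = (140 − 71) × 116.3 / (72 × 1.96) × 0.85 = 8024.7 / 141.12 × 0.85 ≈ 48.3 mL/min
CrCl ≈ 48 mL/min → bracket < 70 mL/min.
45% of 800 mg = 360 mg

360 mg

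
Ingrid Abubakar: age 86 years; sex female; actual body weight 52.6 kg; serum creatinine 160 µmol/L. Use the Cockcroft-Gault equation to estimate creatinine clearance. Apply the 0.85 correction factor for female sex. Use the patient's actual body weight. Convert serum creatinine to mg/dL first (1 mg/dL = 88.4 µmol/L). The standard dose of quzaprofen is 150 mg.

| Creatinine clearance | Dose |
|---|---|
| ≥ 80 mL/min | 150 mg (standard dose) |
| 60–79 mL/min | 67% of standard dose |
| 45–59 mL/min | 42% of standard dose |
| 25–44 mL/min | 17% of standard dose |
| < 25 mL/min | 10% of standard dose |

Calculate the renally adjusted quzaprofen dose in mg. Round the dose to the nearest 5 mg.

SCr = 160 / 88.4 = 1.81 mg/dL
CrCl = (140 − 86) × 52.6 / (72 × 1.81) × 0.85 = 2840.4 / 130.32 × 0.85 ≈ 18.5 mL/min
CrCl ≈ 19 mL/min → bracket < 25 mL/min.
10% of 150 mg = 15 mg

15 mg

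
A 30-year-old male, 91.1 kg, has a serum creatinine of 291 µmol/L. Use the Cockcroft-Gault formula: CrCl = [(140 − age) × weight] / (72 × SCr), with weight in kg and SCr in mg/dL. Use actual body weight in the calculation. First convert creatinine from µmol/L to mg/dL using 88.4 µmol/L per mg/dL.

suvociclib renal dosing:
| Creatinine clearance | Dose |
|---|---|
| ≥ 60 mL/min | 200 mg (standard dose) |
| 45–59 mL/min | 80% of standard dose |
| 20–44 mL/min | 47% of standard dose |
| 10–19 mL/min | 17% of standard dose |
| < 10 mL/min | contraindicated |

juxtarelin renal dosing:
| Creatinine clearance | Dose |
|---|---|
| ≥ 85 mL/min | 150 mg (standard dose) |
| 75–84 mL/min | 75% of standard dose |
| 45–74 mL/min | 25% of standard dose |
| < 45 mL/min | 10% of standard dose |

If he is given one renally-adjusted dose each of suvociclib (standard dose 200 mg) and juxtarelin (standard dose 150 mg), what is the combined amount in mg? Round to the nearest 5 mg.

SCr = 291 / 88.4 = 3.292 mg/dL
CrCl = (140 − 30) × 91.1 / (72 × 3.292) = 10021.0 / 237.02 ≈ 42.3 mL/min
CrCl ≈ 42 mL/min.
suvociclib: 20–44 mL/min → 47% of 200 mg = 94 mg.
juxtarelin: < 45 mL/min → 10% of 150 mg = 15 mg.
Total = 94 + 15 = 109 mg.

110 mg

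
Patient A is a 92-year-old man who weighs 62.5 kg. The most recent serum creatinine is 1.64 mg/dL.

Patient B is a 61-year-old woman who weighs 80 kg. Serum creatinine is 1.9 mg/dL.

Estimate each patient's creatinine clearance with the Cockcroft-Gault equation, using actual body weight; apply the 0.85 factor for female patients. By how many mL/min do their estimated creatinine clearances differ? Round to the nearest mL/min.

14 mL/min

Patient A: CrCl = (140 − 92) × 62.5 / (72 × 1.64) = 3000.0 / 118.08 ≈ 25.4 mL/min
Patient B: CrCl = (140 − 61) × 80 / (72 × 1.9) × 0.85 = 6320.0 / 136.80 × 0.85 ≈ 39.3 mL/min
|25.4 − 39.3| = 13.9 mL/min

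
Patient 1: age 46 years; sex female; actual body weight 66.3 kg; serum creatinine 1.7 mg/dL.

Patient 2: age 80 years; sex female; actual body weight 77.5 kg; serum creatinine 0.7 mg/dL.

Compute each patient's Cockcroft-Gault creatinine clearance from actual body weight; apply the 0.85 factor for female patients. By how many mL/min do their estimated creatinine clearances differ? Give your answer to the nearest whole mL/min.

35 mL/min

Patient 1: CrCl = (140 − 46) × 66.3 / (72 × 1.7) × 0.85 = 6232.2 / 122.40 × 0.85 ≈ 43.3 mL/min
Patient 2: CrCl = (140 − 80) × 77.5 / (72 × 0.7) × 0.85 = 4650.0 / 50.40 × 0.85 ≈ 78.4 mL/min
|43.3 − 78.4| = 35.1 mL/min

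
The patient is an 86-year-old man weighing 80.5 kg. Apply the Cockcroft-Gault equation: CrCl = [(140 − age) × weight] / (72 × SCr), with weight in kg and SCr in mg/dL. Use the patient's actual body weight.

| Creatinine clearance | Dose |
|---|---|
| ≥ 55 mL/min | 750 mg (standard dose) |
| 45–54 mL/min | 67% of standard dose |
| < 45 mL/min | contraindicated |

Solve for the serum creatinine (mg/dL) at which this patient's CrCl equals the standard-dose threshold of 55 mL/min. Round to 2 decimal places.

1.10 mg/dL

Standard dose requires CrCl ≥ 55 mL/min.
Set (140 − 86) × 80.5 / (72 × SCr) = 55
SCr = (140 − 86) × 80.5 / (72 × 55) = 1.098 mg/dL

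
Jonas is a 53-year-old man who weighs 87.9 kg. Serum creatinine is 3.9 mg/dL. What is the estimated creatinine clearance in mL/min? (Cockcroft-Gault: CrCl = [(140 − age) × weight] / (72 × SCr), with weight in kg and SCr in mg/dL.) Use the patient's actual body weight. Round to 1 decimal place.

CrCl = (140 − 53) × 87.9 / (72 × 3.9) = 7647.3 / 280.80 ≈ 27.2 mL/min

27.2 mL/min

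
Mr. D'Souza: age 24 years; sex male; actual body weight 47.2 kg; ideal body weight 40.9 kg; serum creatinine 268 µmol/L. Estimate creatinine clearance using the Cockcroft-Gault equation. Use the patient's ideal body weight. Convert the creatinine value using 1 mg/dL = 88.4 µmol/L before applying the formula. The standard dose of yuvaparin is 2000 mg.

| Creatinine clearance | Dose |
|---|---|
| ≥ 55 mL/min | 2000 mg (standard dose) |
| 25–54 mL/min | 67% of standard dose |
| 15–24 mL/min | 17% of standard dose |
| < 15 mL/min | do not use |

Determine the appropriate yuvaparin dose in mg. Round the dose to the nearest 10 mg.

340 mg

SCr = 268 / 88.4 = 3.032 mg/dL
CrCl = (140 − 24) × 40.9 / (72 × 3.032) = 4744.4 / 218.30 ≈ 21.7 mL/min
CrCl ≈ 22 mL/min → bracket 15–24 mL/min.
17% of 2000 mg = 340 mg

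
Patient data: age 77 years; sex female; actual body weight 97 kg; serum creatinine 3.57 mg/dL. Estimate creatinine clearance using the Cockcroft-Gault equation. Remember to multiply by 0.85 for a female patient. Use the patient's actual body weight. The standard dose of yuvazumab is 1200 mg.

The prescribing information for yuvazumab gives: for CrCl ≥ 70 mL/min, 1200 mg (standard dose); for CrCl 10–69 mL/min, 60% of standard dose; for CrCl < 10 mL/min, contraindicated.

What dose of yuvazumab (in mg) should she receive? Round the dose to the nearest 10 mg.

720 mg

CrCl = (140 − 77) × 97 / (72 × 3.57) × 0.85 = 6111.0 / 257.04 × 0.85 ≈ 20.2 mL/min
CrCl ≈ 20 mL/min → bracket 10–69 mL/min.
60% of 1200 mg = 720 mg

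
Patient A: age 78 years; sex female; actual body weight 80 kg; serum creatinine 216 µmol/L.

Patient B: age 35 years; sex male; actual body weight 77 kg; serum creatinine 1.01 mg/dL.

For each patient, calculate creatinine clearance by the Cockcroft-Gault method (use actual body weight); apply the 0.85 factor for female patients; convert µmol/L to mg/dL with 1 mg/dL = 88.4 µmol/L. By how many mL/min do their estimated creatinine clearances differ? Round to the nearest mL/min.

87 mL/min

Patient A: SCr = 216 / 88.4 = 2.443 mg/dL
Patient A: CrCl = (140 − 78) × 80 / (72 × 2.443) × 0.85 = 4960.0 / 175.90 × 0.85 ≈ 24.0 mL/min
Patient B: CrCl = (140 − 35) × 77 / (72 × 1.01) = 8085.0 / 72.72 ≈ 111.2 mL/min
|24.0 − 111.2| = 87.2 mL/min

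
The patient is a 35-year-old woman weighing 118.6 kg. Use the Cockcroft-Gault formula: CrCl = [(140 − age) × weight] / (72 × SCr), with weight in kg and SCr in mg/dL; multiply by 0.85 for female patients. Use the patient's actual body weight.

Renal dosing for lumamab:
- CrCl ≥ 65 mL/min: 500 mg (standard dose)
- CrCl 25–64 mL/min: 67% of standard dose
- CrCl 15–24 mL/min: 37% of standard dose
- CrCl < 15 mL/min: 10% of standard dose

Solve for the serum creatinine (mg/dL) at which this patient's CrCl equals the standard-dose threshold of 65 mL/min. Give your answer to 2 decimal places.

Standard dose requires CrCl ≥ 65 mL/min.
Set (140 − 35) × 118.6 × 0.85 / (72 × SCr) = 65
SCr = (140 − 35) × 118.6 × 0.85 / (72 × 65) = 2.262 mg/dL

2.26 mg/dL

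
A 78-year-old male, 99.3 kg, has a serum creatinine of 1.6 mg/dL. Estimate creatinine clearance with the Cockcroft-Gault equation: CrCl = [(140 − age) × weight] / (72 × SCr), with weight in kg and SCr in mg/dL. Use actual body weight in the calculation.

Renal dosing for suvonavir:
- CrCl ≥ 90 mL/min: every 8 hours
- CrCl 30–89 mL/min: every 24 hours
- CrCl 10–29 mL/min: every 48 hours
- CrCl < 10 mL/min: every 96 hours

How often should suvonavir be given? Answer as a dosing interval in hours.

every 24 hours

CrCl = (140 − 78) × 99.3 / (72 × 1.6) = 6156.6 / 115.20 ≈ 53.4 mL/min
CrCl ≈ 53 mL/min → bracket 30–89 mL/min → every 24 hours.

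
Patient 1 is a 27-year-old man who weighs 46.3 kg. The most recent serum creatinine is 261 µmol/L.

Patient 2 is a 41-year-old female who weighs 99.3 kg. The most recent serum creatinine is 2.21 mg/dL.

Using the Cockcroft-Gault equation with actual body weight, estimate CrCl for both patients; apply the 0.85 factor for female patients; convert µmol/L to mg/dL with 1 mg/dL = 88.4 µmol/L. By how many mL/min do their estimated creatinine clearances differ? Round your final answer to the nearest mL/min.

28 mL/min

Patient 1: SCr = 261 / 88.4 = 2.952 mg/dL
Patient 1: CrCl = (140 − 27) × 46.3 / (72 × 2.952) = 5231.9 / 212.54 ≈ 24.6 mL/min
Patient 2: CrCl = (140 − 41) × 99.3 / (72 × 2.21) × 0.85 = 9830.7 / 159.12 × 0.85 ≈ 52.5 mL/min
|24.6 − 52.5| = 27.9 mL/min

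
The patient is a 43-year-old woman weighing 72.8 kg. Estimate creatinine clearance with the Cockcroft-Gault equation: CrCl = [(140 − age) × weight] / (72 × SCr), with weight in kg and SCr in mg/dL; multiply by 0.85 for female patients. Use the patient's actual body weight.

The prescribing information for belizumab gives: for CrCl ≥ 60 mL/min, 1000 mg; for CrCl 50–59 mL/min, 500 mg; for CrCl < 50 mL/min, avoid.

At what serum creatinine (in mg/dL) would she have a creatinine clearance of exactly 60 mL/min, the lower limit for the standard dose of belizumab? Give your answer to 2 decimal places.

1.39 mg/dL

Standard dose requires CrCl ≥ 60 mL/min.
Set (140 − 43) × 72.8 × 0.85 / (72 × SCr) = 60
SCr = (140 − 43) × 72.8 × 0.85 / (72 × 60) = 1.389 mg/dL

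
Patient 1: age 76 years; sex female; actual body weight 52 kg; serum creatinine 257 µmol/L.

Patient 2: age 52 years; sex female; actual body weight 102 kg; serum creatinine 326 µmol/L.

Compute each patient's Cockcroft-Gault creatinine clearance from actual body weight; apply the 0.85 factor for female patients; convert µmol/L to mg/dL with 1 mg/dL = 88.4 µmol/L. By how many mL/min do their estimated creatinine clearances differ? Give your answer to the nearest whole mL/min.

15 mL/min

Patient 1: SCr = 257 / 88.4 = 2.907 mg/dL
Patient 1: CrCl = (140 − 76) × 52 / (72 × 2.907) × 0.85 = 3328.0 / 209.30 × 0.85 ≈ 13.5 mL/min
Patient 2: SCr = 326 / 88.4 = 3.688 mg/dL
Patient 2: CrCl = (140 − 52) × 102 / (72 × 3.688) × 0.85 = 8976.0 / 265.54 × 0.85 ≈ 28.7 mL/min
|13.5 − 28.7| = 15.2 mL/min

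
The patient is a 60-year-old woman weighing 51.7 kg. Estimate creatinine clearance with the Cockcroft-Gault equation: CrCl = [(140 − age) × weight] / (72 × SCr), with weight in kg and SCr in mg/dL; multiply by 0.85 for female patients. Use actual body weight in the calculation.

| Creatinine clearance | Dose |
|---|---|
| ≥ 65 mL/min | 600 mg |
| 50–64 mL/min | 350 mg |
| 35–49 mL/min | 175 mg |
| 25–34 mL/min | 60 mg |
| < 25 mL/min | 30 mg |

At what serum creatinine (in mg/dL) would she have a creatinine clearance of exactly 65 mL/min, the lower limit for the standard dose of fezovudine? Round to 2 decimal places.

Standard dose requires CrCl ≥ 65 mL/min.
Set (140 − 60) × 51.7 × 0.85 / (72 × SCr) = 65
SCr = (140 − 60) × 51.7 × 0.85 / (72 × 65) = 0.751 mg/dL

0.75 mg/dL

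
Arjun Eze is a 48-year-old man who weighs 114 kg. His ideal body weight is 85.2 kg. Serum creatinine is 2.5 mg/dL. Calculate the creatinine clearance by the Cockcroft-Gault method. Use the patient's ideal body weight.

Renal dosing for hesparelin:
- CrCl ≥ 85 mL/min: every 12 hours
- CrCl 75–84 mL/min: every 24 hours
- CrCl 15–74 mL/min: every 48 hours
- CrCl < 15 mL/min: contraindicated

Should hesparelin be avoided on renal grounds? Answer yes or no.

no

CrCl = (140 − 48) × 85.2 / (72 × 2.5) = 7838.4 / 180.00 ≈ 43.5 mL/min
CrCl ≈ 44 mL/min, which is ≥ 15 mL/min.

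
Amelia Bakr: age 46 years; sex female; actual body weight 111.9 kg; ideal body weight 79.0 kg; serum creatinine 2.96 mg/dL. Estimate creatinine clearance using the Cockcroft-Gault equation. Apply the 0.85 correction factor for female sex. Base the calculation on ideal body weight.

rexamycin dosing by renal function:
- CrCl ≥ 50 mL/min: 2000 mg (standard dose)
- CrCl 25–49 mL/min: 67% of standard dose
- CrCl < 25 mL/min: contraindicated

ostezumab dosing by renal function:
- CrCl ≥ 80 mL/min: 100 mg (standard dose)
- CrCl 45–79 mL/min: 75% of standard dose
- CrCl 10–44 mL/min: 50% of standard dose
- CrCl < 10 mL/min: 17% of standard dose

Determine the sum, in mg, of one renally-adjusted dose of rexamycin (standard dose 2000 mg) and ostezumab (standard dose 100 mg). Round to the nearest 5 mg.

CrCl = (140 − 46) × 79 / (72 × 2.96) × 0.85 = 7426.0 / 213.12 × 0.85 ≈ 29.6 mL/min
CrCl ≈ 30 mL/min.
rexamycin: 25–49 mL/min → 67% of 2000 mg = 1340 mg.
ostezumab: 10–44 mL/min → 50% of 100 mg = 50 mg.
Total = 1340 + 50 = 1390 mg.

1390 mg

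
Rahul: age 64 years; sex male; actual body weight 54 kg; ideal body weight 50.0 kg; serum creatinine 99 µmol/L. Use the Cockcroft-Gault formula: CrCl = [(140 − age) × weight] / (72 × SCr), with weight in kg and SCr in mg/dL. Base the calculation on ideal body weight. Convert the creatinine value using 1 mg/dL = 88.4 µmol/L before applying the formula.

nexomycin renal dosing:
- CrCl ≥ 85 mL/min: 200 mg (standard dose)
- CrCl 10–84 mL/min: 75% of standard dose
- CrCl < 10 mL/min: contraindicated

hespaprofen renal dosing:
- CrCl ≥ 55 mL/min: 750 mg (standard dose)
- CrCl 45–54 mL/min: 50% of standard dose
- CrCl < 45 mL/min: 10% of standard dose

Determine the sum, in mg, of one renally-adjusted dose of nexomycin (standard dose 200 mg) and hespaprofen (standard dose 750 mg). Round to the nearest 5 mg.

SCr = 99 / 88.4 = 1.12 mg/dL
CrCl = (140 − 64) × 50 / (72 × 1.12) = 3800.0 / 80.64 ≈ 47.1 mL/min
CrCl ≈ 47 mL/min.
nexomycin: 10–84 mL/min → 75% of 200 mg = 150 mg.
hespaprofen: 45–54 mL/min → 50% of 750 mg = 375 mg.
Total = 150 + 375 = 525 mg.

525 mg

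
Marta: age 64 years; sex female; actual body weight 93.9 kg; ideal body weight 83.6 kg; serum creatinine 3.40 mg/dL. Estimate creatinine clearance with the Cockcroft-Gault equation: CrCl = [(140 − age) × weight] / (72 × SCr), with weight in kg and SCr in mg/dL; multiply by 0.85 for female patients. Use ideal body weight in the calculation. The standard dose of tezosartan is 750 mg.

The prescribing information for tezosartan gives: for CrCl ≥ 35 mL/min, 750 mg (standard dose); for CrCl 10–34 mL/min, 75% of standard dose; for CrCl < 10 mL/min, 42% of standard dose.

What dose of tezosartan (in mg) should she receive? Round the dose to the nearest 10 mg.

560 mg

CrCl = (140 − 64) × 83.6 / (72 × 3.4) × 0.85 = 6353.6 / 244.80 × 0.85 ≈ 22.1 mL/min
CrCl ≈ 22 mL/min → bracket 10–34 mL/min.
75% of 750 mg = 562.5 mg → 560 mg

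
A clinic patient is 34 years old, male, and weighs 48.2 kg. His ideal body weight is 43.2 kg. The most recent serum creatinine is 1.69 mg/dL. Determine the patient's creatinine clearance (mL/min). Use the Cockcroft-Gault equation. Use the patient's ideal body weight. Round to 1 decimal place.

37.6 mL/min

CrCl = (140 − 34) × 43.2 / (72 × 1.69) = 4579.2 / 121.68 ≈ 37.6 mL/min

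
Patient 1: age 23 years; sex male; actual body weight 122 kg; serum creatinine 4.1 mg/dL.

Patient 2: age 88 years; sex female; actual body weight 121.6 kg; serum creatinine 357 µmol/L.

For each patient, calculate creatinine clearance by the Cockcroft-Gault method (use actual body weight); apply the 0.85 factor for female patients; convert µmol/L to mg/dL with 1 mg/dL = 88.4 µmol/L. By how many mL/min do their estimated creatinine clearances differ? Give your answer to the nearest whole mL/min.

Patient 1: CrCl = (140 − 23) × 122 / (72 × 4.1) = 14274.0 / 295.20 ≈ 48.4 mL/min
Patient 2: SCr = 357 / 88.4 = 4.038 mg/dL
Patient 2: CrCl = (140 − 88) × 121.6 / (72 × 4.038) × 0.85 = 6323.2 / 290.74 × 0.85 ≈ 18.5 mL/min
|48.4 − 18.5| = 29.9 mL/min

30 mL/min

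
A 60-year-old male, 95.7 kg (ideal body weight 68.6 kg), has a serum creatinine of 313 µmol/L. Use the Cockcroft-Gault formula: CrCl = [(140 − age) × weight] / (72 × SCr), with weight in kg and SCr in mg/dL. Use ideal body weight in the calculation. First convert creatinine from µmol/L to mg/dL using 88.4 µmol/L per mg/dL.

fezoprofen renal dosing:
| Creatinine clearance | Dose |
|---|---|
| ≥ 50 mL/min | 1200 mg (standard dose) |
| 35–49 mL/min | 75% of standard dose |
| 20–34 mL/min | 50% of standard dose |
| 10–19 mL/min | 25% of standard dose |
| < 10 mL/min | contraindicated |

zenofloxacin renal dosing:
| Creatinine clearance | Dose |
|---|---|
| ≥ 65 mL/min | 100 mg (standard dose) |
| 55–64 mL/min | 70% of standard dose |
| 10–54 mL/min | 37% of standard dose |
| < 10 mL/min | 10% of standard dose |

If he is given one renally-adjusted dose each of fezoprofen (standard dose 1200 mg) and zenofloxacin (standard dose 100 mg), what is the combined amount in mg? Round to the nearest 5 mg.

SCr = 313 / 88.4 = 3.541 mg/dL
CrCl = (140 − 60) × 68.6 / (72 × 3.541) = 5488.0 / 254.95 ≈ 21.5 mL/min
CrCl ≈ 22 mL/min.
fezoprofen: 20–34 mL/min → 50% of 1200 mg = 600 mg.
zenofloxacin: 10–54 mL/min → 37% of 100 mg = 37 mg.
Total = 600 + 37 = 637 mg.

635 mg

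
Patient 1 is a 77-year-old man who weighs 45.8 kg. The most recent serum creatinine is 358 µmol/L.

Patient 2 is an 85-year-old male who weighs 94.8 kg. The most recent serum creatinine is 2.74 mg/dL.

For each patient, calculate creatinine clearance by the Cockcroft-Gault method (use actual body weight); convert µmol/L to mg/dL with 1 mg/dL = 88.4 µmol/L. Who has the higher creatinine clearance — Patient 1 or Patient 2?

Patient 2

Patient 1: SCr = 358 / 88.4 = 4.05 mg/dL
Patient 1: CrCl = (140 − 77) × 45.8 / (72 × 4.05) = 2885.4 / 291.60 ≈ 9.9 mL/min
Patient 2: CrCl = (140 − 85) × 94.8 / (72 × 2.74) = 5214.0 / 197.28 ≈ 26.4 mL/min
9.9 vs 26.4 mL/min → Patient 2 is higher.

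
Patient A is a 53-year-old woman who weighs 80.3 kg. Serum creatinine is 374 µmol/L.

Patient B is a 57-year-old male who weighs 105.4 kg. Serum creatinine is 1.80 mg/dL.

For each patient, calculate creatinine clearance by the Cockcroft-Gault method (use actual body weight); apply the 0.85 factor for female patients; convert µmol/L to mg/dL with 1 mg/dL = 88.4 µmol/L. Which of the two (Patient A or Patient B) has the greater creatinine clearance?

Patient A: SCr = 374 / 88.4 = 4.231 mg/dL
Patient A: CrCl = (140 − 53) × 80.3 / (72 × 4.231) × 0.85 = 6986.1 / 304.63 × 0.85 ≈ 19.5 mL/min
Patient B: CrCl = (140 − 57) × 105.4 / (72 × 1.8) = 8748.2 / 129.60 ≈ 67.5 mL/min
19.5 vs 67.5 mL/min → Patient B is higher.

Patient B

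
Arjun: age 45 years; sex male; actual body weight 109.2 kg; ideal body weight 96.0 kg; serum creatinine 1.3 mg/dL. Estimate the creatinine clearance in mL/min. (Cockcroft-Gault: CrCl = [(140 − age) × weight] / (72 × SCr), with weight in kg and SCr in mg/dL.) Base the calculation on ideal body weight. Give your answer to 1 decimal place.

97.4 mL/min

CrCl = (140 − 45) × 96 / (72 × 1.3) = 9120.0 / 93.60 ≈ 97.4 mL/min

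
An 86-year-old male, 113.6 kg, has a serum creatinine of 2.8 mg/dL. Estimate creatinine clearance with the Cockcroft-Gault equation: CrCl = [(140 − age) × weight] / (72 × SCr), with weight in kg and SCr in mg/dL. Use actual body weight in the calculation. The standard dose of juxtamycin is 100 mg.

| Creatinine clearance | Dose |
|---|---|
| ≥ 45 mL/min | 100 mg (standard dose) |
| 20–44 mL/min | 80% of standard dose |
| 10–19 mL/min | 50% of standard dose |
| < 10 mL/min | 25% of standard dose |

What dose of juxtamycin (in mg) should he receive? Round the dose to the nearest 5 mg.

80 mg

CrCl = (140 − 86) × 113.6 / (72 × 2.8) = 6134.4 / 201.60 ≈ 30.4 mL/min
CrCl ≈ 30 mL/min → bracket 20–44 mL/min.
80% of 100 mg = 80 mg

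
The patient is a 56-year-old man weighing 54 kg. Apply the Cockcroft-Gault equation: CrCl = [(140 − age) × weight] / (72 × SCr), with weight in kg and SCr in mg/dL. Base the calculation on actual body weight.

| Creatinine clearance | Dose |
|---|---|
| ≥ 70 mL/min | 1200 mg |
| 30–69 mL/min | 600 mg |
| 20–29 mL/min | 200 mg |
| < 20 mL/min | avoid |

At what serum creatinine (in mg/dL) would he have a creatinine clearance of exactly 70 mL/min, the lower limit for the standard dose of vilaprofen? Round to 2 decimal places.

Standard dose requires CrCl ≥ 70 mL/min.
Set (140 − 56) × 54 / (72 × SCr) = 70
SCr = (140 − 56) × 54 / (72 × 70) = 0.900 mg/dL

0.90 mg/dL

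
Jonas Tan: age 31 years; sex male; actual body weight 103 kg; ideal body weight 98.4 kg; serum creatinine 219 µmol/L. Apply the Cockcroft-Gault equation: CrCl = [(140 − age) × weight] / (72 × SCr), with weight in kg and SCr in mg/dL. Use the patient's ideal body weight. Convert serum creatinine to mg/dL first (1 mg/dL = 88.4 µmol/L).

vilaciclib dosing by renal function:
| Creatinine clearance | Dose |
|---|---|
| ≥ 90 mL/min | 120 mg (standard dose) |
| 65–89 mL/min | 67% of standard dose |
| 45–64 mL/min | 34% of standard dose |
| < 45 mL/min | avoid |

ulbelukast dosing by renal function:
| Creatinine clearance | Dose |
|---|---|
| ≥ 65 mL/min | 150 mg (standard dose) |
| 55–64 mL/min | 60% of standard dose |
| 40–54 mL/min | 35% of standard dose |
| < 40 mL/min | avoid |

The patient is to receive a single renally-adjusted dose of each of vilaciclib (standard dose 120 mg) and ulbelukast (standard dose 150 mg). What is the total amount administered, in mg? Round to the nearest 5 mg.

130 mg

SCr = 219 / 88.4 = 2.477 mg/dL
CrCl = (140 − 31) × 98.4 / (72 × 2.477) = 10725.6 / 178.34 ≈ 60.1 mL/min
CrCl ≈ 60 mL/min.
vilaciclib: 45–64 mL/min → 34% of 120 mg = 40.8 mg.
ulbelukast: 55–64 mL/min → 60% of 150 mg = 90 mg.
Total = 40.8 + 90 = 130.8 mg.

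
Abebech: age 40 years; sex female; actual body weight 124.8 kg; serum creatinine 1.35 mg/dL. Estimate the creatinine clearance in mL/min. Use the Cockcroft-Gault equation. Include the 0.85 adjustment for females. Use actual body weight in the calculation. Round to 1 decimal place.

CrCl = (140 − 40) × 124.8 / (72 × 1.35) × 0.85 = 12480.0 / 97.20 × 0.85 ≈ 109.1 mL/min

109.1 mL/min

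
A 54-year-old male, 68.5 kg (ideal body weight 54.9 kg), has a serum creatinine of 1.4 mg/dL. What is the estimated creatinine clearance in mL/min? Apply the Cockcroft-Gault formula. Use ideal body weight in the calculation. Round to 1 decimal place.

46.8 mL/min

CrCl = (140 − 54) × 54.9 / (72 × 1.4) = 4721.4 / 100.80 ≈ 46.8 mL/min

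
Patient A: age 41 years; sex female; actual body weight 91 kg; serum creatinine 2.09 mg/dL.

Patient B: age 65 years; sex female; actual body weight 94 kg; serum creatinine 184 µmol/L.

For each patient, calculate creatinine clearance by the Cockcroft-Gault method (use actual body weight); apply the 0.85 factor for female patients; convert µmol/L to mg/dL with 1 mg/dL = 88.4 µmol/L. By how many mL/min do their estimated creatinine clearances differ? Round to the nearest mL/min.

Patient A: CrCl = (140 − 41) × 91 / (72 × 2.09) × 0.85 = 9009.0 / 150.48 × 0.85 ≈ 50.9 mL/min
Patient B: SCr = 184 / 88.4 = 2.081 mg/dL
Patient B: CrCl = (140 − 65) × 94 / (72 × 2.081) × 0.85 = 7050.0 / 149.83 × 0.85 ≈ 40.0 mL/min
|50.9 − 40.0| = 10.9 mL/min

11 mL/min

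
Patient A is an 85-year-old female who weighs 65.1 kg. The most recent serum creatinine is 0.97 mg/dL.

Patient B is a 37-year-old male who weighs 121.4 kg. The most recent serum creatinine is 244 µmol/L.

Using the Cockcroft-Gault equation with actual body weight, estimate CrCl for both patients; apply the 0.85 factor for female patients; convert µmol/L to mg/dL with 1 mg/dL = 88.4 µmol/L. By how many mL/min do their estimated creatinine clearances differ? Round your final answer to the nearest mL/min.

Patient A: CrCl = (140 − 85) × 65.1 / (72 × 0.97) × 0.85 = 3580.5 / 69.84 × 0.85 ≈ 43.6 mL/min
Patient B: SCr = 244 / 88.4 = 2.76 mg/dL
Patient B: CrCl = (140 − 37) × 121.4 / (72 × 2.76) = 12504.2 / 198.72 ≈ 62.9 mL/min
|43.6 − 62.9| = 19.3 mL/min

19 mL/min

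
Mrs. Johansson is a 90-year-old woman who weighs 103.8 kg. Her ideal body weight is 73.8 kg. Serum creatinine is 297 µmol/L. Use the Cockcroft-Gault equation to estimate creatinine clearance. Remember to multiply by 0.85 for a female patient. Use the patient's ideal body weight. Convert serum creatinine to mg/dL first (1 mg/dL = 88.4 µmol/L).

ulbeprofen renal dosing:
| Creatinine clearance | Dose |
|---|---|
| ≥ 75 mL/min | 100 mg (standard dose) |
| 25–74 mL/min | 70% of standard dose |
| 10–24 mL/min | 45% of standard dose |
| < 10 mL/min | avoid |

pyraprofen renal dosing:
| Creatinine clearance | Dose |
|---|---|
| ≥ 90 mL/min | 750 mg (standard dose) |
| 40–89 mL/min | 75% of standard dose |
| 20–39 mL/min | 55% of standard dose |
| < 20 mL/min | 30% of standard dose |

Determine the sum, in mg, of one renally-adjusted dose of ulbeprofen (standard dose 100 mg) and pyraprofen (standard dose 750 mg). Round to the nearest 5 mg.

270 mg

SCr = 297 / 88.4 = 3.36 mg/dL
CrCl = (140 − 90) × 73.8 / (72 × 3.36) × 0.85 = 3690.0 / 241.92 × 0.85 ≈ 13.0 mL/min
CrCl ≈ 13 mL/min.
ulbeprofen: 10–24 mL/min → 45% of 100 mg = 45 mg.
pyraprofen: < 20 mL/min → 30% of 750 mg = 225 mg.
Total = 45 + 225 = 270 mg.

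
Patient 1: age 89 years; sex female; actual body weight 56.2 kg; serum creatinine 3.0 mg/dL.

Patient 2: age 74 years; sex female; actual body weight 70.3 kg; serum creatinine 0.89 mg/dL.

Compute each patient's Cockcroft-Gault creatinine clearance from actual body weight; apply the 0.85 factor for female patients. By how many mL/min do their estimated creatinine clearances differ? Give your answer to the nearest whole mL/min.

50 mL/min

Patient 1: CrCl = (140 − 89) × 56.2 / (72 × 3) × 0.85 = 2866.2 / 216.00 × 0.85 ≈ 11.3 mL/min
Patient 2: CrCl = (140 − 74) × 70.3 / (72 × 0.89) × 0.85 = 4639.8 / 64.08 × 0.85 ≈ 61.5 mL/min
|11.3 − 61.5| = 50.2 mL/min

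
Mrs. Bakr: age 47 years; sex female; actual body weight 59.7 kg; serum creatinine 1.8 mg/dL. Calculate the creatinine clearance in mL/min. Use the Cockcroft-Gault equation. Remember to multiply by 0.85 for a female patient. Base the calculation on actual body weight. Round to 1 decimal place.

36.4 mL/min

CrCl = (140 − 47) × 59.7 / (72 × 1.8) × 0.85 = 5552.1 / 129.60 × 0.85 ≈ 36.4 mL/min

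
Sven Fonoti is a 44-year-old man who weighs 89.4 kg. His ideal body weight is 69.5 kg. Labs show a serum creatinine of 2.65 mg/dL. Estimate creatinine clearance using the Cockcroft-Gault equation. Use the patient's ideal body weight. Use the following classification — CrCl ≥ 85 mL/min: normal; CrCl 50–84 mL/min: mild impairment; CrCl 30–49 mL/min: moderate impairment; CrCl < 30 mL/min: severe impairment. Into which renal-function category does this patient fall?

CrCl = (140 − 44) × 69.5 / (72 × 2.65) = 6672.0 / 190.80 ≈ 35.0 mL/min
35 mL/min falls in the 'moderate impairment' range.

moderate impairment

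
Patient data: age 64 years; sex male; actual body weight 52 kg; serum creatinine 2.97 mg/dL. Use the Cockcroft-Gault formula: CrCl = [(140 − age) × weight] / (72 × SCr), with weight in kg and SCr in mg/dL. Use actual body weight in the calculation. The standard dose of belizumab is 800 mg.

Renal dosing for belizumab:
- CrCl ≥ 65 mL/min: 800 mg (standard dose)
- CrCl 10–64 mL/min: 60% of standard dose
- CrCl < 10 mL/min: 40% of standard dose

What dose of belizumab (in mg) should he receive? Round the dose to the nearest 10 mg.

CrCl = (140 − 64) × 52 / (72 × 2.97) = 3952.0 / 213.84 ≈ 18.5 mL/min
CrCl ≈ 18 mL/min → bracket 10–64 mL/min.
60% of 800 mg = 480 mg

480 mg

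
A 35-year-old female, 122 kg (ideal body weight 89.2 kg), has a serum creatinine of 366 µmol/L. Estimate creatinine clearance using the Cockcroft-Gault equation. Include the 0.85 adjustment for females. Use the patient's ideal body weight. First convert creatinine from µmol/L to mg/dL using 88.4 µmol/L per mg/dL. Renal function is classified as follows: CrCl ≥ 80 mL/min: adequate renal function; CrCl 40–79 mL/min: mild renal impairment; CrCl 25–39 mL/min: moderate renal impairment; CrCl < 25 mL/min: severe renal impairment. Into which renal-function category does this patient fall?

SCr = 366 / 88.4 = 4.14 mg/dL
CrCl = (140 − 35) × 89.2 / (72 × 4.14) × 0.85 = 9366.0 / 298.08 × 0.85 ≈ 26.7 mL/min
27 mL/min falls in the 'moderate renal impairment' range.

moderate renal impairment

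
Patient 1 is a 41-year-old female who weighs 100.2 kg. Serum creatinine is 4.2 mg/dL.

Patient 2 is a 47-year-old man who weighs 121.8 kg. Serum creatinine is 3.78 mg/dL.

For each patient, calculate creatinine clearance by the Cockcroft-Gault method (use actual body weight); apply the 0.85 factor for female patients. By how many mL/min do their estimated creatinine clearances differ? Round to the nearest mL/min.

Patient 1: CrCl = (140 − 41) × 100.2 / (72 × 4.2) × 0.85 = 9919.8 / 302.40 × 0.85 ≈ 27.9 mL/min
Patient 2: CrCl = (140 − 47) × 121.8 / (72 × 3.78) = 11327.4 / 272.16 ≈ 41.6 mL/min
|27.9 − 41.6| = 13.7 mL/min

14 mL/min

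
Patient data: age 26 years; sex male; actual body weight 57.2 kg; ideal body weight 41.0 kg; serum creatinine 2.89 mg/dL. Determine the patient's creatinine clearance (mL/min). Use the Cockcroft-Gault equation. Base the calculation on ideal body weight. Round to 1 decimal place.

CrCl = (140 − 26) × 41 / (72 × 2.89) = 4674.0 / 208.08 ≈ 22.5 mL/min

22.5 mL/min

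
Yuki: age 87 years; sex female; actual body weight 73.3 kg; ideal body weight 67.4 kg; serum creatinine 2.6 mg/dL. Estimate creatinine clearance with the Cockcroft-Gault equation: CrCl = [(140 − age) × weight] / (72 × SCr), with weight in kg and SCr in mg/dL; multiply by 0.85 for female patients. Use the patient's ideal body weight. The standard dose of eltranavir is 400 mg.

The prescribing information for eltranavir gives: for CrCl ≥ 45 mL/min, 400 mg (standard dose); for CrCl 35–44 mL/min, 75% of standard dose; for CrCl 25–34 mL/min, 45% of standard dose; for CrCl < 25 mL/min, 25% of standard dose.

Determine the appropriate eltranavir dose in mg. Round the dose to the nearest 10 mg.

CrCl = (140 − 87) × 67.4 / (72 × 2.6) × 0.85 = 3572.2 / 187.20 × 0.85 ≈ 16.2 mL/min
CrCl ≈ 16 mL/min → bracket < 25 mL/min.
25% of 400 mg = 100 mg

100 mg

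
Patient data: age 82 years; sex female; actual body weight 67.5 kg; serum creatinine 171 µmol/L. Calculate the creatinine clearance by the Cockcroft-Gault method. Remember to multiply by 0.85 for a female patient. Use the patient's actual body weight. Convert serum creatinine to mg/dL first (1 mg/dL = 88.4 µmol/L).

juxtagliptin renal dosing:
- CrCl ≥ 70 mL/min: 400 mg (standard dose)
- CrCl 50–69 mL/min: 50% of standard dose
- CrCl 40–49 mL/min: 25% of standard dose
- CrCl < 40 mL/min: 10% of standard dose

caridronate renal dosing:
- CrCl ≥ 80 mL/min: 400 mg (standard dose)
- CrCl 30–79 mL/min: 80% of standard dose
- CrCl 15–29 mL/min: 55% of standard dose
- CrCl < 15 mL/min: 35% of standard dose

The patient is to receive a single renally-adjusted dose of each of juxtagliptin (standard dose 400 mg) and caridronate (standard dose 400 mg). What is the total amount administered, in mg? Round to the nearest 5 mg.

SCr = 171 / 88.4 = 1.934 mg/dL
CrCl = (140 − 82) × 67.5 / (72 × 1.934) × 0.85 = 3915.0 / 139.25 × 0.85 ≈ 23.9 mL/min
CrCl ≈ 24 mL/min.
juxtagliptin: < 40 mL/min → 10% of 400 mg = 40 mg.
caridronate: 15–29 mL/min → 55% of 400 mg = 220 mg.
Total = 40 + 220 = 260 mg.

260 mg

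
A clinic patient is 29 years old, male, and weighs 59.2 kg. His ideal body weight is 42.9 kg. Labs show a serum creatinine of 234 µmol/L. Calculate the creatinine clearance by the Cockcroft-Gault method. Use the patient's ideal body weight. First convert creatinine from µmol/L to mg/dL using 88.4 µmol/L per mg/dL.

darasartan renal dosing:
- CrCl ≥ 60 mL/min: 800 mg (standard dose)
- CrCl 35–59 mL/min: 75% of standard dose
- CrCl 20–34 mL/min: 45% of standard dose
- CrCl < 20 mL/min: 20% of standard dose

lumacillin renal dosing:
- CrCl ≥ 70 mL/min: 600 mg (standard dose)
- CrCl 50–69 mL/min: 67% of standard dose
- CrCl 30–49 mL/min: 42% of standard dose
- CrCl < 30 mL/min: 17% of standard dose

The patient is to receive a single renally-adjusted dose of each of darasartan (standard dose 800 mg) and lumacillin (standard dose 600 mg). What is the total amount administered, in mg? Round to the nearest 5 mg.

SCr = 234 / 88.4 = 2.647 mg/dL
CrCl = (140 − 29) × 42.9 / (72 × 2.647) = 4761.9 / 190.58 ≈ 25.0 mL/min
CrCl ≈ 25 mL/min.
darasartan: 20–34 mL/min → 45% of 800 mg = 360 mg.
lumacillin: < 30 mL/min → 17% of 600 mg = 102 mg.
Total = 360 + 102 = 462 mg.

460 mg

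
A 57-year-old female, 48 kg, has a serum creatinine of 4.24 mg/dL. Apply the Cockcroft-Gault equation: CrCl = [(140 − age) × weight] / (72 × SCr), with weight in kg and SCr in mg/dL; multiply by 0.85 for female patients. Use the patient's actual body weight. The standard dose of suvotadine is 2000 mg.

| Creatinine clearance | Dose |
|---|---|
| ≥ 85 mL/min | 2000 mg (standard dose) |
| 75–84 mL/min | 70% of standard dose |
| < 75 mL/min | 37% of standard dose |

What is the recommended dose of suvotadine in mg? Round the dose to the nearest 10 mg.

CrCl = (140 − 57) × 48 / (72 × 4.24) × 0.85 = 3984.0 / 305.28 × 0.85 ≈ 11.1 mL/min
CrCl ≈ 11 mL/min → bracket < 75 mL/min.
37% of 2000 mg = 740 mg

740 mg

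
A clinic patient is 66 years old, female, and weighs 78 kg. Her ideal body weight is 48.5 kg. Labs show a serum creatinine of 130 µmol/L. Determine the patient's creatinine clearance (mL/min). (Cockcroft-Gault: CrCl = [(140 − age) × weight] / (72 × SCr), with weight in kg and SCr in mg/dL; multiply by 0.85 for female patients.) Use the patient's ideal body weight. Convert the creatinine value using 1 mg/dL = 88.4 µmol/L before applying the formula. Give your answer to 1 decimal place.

28.8 mL/min

SCr = 130 / 88.4 = 1.471 mg/dL
CrCl = (140 − 66) × 48.5 / (72 × 1.471) × 0.85 = 3589.0 / 105.91 × 0.85 ≈ 28.8 mL/min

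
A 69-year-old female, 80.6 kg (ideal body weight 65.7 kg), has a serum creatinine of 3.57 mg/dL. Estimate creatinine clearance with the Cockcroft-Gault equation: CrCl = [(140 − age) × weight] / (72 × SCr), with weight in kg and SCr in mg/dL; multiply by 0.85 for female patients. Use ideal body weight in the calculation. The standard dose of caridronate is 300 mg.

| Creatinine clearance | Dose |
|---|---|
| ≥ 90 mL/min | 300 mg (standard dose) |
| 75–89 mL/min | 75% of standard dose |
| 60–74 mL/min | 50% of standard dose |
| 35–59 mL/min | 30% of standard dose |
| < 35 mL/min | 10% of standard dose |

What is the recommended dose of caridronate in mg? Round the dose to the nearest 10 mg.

30 mg

CrCl = (140 − 69) × 65.7 / (72 × 3.57) × 0.85 = 4664.7 / 257.04 × 0.85 ≈ 15.4 mL/min
CrCl ≈ 15 mL/min → bracket < 35 mL/min.
10% of 300 mg = 30 mg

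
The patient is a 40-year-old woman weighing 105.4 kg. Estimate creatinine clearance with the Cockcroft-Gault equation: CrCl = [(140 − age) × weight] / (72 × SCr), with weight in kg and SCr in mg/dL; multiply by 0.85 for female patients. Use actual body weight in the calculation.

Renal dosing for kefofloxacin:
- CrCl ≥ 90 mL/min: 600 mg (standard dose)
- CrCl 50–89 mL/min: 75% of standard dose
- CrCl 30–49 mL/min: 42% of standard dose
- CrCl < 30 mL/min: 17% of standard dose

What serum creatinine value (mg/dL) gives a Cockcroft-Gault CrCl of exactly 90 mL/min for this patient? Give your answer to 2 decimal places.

Standard dose requires CrCl ≥ 90 mL/min.
Set (140 − 40) × 105.4 × 0.85 / (72 × SCr) = 90
SCr = (140 − 40) × 105.4 × 0.85 / (72 × 90) = 1.383 mg/dL

1.38 mg/dL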